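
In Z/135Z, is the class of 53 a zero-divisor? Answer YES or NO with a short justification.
gcd(53, 135) = 1, so 53 is a unit in Z/135Z (it has a multiplicative inverse). A unit cannot be a zero-divisor: if 53·b ≡ 0 then multiplying both sides by 53^(−1) gives b ≡ 0. So 53 is not a zero-divisor.

Final answer: NO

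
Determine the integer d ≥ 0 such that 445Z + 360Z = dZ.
In the PID Z, (a, b) is generated by gcd(a, b). Compute gcd(445, 360) with the extended Euclidean algorithm, tracking rows (r, s, t) with s·445 + t·360 = r:
  row A: (445, 1, 0)   [1·445 + 0·360 = 445]
  row B: (360, 0, 1)   [0·445 + 1·360 = 360]
  445 = 1·360 + 85   → row C = row A − 1·row B = (85, 1, −1)   [check: 1·445 − 1·360 = 85]
  360 = 4·85 + 20   → row D = row B − 4·row C = (20, −4, 5)   [check: −4·445 + 5·360 = 20]
  85 = 4·20 + 5   → row E = row C − 4·row D = (5, 17, −21)   [check: 17·445 − 21·360 = 5]
  20 = 4·5 + 0   → remainder 0, stop. gcd = 5 (last nonzero row E).
So gcd(445, 360) = 5, with Bézout identity 17·445 − 21·360 = 5. Containment (⊇): the Bézout identity exhibits 5 as an element of (445, 360), giving (5) ⊆ (445, 360). Containment (⊆): since 5 | 445 and 5 | 360 (445 = 5·89, 360 = 5·72), every Z-linear combination of 445 and 360 is divisible by 5, so (445, 360) ⊆ (5). Therefore (445, 360) = (5), d = 5.

Final answer: (445, 360) = (5); d = 5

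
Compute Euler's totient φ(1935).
φ is multiplicative, with φ(p^e) = p^e − p^(e−1). Factorise 1935 = 3^2 · 5 · 43. Then
  φ(1935) = (3^2 − 3^1) · (5 − 1) · (43 − 1) = 6 · 4 · 42 = 1008.

Final answer: φ(1935) = 1008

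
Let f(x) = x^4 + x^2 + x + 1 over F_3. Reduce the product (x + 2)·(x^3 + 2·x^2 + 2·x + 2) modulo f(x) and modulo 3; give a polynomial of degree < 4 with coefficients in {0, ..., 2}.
a · b ≡ x^3 + 2·x^2 + 2·x (mod f(x))

Multiply as integer polynomials: a · b = x^4 + 4·x^3 + 6·x^2 + 6·x + 4. Reducing coefficients mod 3: a · b ≡ x^4 + x^3 + 1. Now divide by f(x) = x^4 + x^2 + x + 1 in F_3[x], eliminating the leading term at each step:
  leading term x^4: subtract (1)·f(x) = x^4 + x^2 + x + 1, leaving x^3 + 2·x^2 + 2·x (coefficients mod 3)
The degree is now < 4, so this is the remainder. Hence a · b ≡ x^3 + 2·x^2 + 2·x in F_3[x]/(f).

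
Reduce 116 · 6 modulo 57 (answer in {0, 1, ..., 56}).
12

Reduce the factors first: 116 ≡ 2 (mod 57), so 116 · 6 ≡ 2 · 6 (mod 57). 2 · 6 = 12. Dividing by 57: 12 = 0·57 + 12. So (116 · 6) mod 57 = 12.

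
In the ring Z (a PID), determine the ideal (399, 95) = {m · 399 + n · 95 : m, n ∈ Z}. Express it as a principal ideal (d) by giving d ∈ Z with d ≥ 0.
(399, 95) = (19); d = 19

In the PID Z, (a, b) is generated by gcd(a, b). Compute gcd(399, 95) with the extended Euclidean algorithm, tracking rows (r, s, t) with s·399 + t·95 = r:
  row A: (399, 1, 0)   [1·399 + 0·95 = 399]
  row B: (95, 0, 1)   [0·399 + 1·95 = 95]
  399 = 4·95 + 19   → row C = row A − 4·row B = (19, 1, −4)   [check: 1·399 − 4·95 = 19]
  95 = 5·19 + 0   → remainder 0, stop. gcd = 19 (last nonzero row C).
So gcd(399, 95) = 19, with Bézout identity 1·399 − 4·95 = 19. Containment (⊇): the Bézout identity exhibits 19 as an element of (399, 95), giving (19) ⊆ (399, 95). Containment (⊆): since 19 | 399 and 19 | 95 (399 = 19·21, 95 = 19·5), every Z-linear combination of 399 and 95 is divisible by 19, so (399, 95) ⊆ (19). Therefore (399, 95) = (19), d = 19.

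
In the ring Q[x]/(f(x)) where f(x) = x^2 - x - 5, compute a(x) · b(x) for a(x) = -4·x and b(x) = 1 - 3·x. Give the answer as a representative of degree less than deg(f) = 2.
First multiply in Q[x] without reducing: a · b = 12·x^2 - 4·x. Now divide by f(x) = x^2 - x - 5, eliminating the leading term at each step:
  leading term 12·x^2: subtract (12)·f(x) = 12·x^2 - 12·x - 60, leaving 8·x + 60
The degree is now < 2, so this is the remainder. Hence a · b ≡ 8·x + 60 in Q[x]/(f).

Final answer: a · b ≡ 8·x + 60 (mod f(x))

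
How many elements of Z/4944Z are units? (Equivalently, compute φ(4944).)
Z/4944Z has φ(4944) = 1632 units

An element a ∈ Z/4944Z is a unit iff gcd(a, 4944) = 1, so the number of units is φ(4944). φ is multiplicative, with φ(p^e) = p^e − p^(e−1). Factorise 4944 = 2^4 · 3 · 103. Then
  φ(4944) = (2^4 − 2^3) · (3 − 1) · (103 − 1) = 8 · 2 · 102 = 1632.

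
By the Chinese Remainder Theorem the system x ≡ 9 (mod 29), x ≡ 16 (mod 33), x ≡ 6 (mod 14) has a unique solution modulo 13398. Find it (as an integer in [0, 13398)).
The moduli 29, 33, 14 are pairwise coprime, so by the CRT there is a unique solution mod 29·33·14 = 13398.
Solve by successive substitution. Start with x ≡ 9 (mod 29).
  Combine with x ≡ 16 (mod 33): write x = 9 + 29·t and require 9 + 29·t ≡ 16 (mod 33), i.e. 29·t ≡ 16 − 9 ≡ 7 (mod 33). Since 29^(−1) ≡ 8 (mod 33), t ≡ 8·7 ≡ 23 (mod 33). So x ≡ 9 + 29·23 = 676 (mod 957).
  Combine with x ≡ 6 (mod 14): write x = 676 + 957·t and require 676 + 957·t ≡ 6 (mod 14), i.e. 957·t ≡ 6 − 676 ≡ 2 (mod 14). Since 957^(−1) ≡ 3 (mod 14) (957 ≡ 5 (mod 14)), t ≡ 3·2 ≡ 6 (mod 14). So x ≡ 676 + 957·6 = 6418 (mod 13398).
Unique solution in [0, 13398): x = 6418.

Final answer: x ≡ 6418 (mod 13398); the representative in [0, 13398) is 6418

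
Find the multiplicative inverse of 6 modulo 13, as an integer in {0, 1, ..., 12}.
6^(−1) ≡ 11 (mod 13)

Apply the extended Euclidean algorithm to (13, 6), tracking rows (r, s, t) with s·13 + t·6 = r. Each division r_prev = q·r_cur + r_new produces the new row as (previous row) − q·(current row):
  row A: (13, 1, 0)   [1·13 + 0·6 = 13]
  row B: (6, 0, 1)   [0·13 + 1·6 = 6]
  13 = 2·6 + 1   → row C = row A − 2·row B = (1, 1, −2)   [check: 1·13 − 2·6 = 1]
  6 = 6·1 + 0   → remainder 0, stop. gcd = 1 (last nonzero row C).
The gcd is 1, so 6 is invertible mod 13. The last nonzero row gives 1·13 − 2·6 = 1, so t = −2. So 6^(−1) ≡ −2 ≡ 11 (mod 13). Verify: 6 · 11 = 66 ≡ 1 (mod 13). ✓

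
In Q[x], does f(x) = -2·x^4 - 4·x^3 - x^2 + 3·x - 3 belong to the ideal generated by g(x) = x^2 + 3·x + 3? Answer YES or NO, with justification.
YES

In Q[x] the ideal (g) consists of all multiples of g, so f ∈ (g) iff g | f, i.e. iff the remainder of f on division by g is 0. Divide f by g (g is monic, so eliminate the leading term of the running remainder at each step):
  leading term -2·x^4: subtract (-2·x^2)·g(x) = -2·x^4 - 6·x^3 - 6·x^2, leaving 2·x^3 + 5·x^2 + 3·x - 3
  leading term 2·x^3: subtract (2·x)·g(x) = 2·x^3 + 6·x^2 + 6·x, leaving -x^2 - 3·x - 3
  leading term -x^2: subtract (-1)·g(x) = -x^2 - 3·x - 3, leaving 0
The remainder is 0, so f(x) = g(x) · h(x) with h(x) = -2·x^2 + 2·x - 1. Hence g | f, i.e. f ∈ (g).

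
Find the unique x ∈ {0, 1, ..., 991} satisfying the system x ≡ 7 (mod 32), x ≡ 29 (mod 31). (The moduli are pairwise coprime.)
x ≡ 711 (mod 992); the representative in [0, 992) is 711

The moduli 32, 31 are pairwise coprime, so by the CRT there is a unique solution mod 32·31 = 992.
Solve by successive substitution. Start with x ≡ 7 (mod 32).
  Combine with x ≡ 29 (mod 31): write x = 7 + 32·t and require 7 + 32·t ≡ 29 (mod 31), i.e. 32·t ≡ 29 − 7 ≡ 22 (mod 31). Since 32^(−1) ≡ 1 (mod 31) (32 ≡ 1 (mod 31)), t ≡ 1·22 ≡ 22 (mod 31). So x ≡ 7 + 32·22 = 711 (mod 992).
Unique solution in [0, 992): x = 711.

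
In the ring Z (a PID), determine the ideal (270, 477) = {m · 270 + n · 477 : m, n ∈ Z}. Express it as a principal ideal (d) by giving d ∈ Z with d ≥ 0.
In the PID Z, (a, b) is generated by gcd(a, b). Compute gcd(477, 270) with the extended Euclidean algorithm, tracking rows (r, s, t) with s·477 + t·270 = r:
  row A: (477, 1, 0)   [1·477 + 0·270 = 477]
  row B: (270, 0, 1)   [0·477 + 1·270 = 270]
  477 = 1·270 + 207   → row C = row A − 1·row B = (207, 1, −1)   [check: 1·477 − 1·270 = 207]
  270 = 1·207 + 63   → row D = row B − 1·row C = (63, −1, 2)   [check: −1·477 + 2·270 = 63]
  207 = 3·63 + 18   → row E = row C − 3·row D = (18, 4, −7)   [check: 4·477 − 7·270 = 18]
  63 = 3·18 + 9   → row F = row D − 3·row E = (9, −13, 23)   [check: −13·477 + 23·270 = 9]
  18 = 2·9 + 0   → remainder 0, stop. gcd = 9 (last nonzero row F).
So gcd(270, 477) = 9, with Bézout identity −13·477 + 23·270 = 9. Containment (⊇): the Bézout identity exhibits 9 as an element of (270, 477), giving (9) ⊆ (270, 477). Containment (⊆): since 9 | 270 and 9 | 477 (270 = 9·30, 477 = 9·53), every Z-linear combination of 270 and 477 is divisible by 9, so (270, 477) ⊆ (9). Therefore (270, 477) = (9), d = 9.

Final answer: (270, 477) = (9); d = 9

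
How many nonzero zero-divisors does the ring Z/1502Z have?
Z/1502Z has 751 nonzero zero-divisors

In Z/1502Z each nonzero element is either a unit (gcd with 1502 is 1) or a zero-divisor (gcd > 1). The number of units is φ(1502): factorise 1502 = 2 · 751, so φ(1502) = (2 − 1) · (751 − 1) = 1 · 750 = 750. The nonzero elements number 1502 − 1 = 1501. Hence the nonzero zero-divisors number 1501 − 750 = 751.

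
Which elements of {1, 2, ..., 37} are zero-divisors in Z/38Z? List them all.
nonzero zero-divisors of Z/38Z = {2, 4, 6, 8, 10, 12, 14, 16, 18, 19, 20, 22, 24, 26, 28, 30, 32, 34, 36}

An element a ∈ Z/38Z (with a ≠ 0) is a zero-divisor iff gcd(a, 38) > 1 (because a is a unit precisely when gcd(a, n) = 1, and in Z/nZ every nonzero, non-unit element is a zero-divisor). Scan a = 1, ..., 37 and keep those with gcd(a, 38) > 1:
  gcd(2, 38) = 2, gcd(4, 38) = 2, gcd(6, 38) = 2, gcd(8, 38) = 2, gcd(10, 38) = 2, gcd(12, 38) = 2, gcd(14, 38) = 2, gcd(16, 38) = 2, gcd(18, 38) = 2, gcd(19, 38) = 19, gcd(20, 38) = 2, gcd(22, 38) = 2, gcd(24, 38) = 2, gcd(26, 38) = 2, gcd(28, 38) = 2, gcd(30, 38) = 2, gcd(32, 38) = 2, gcd(34, 38) = 2, gcd(36, 38) = 2.
All other a ∈ {1, ..., 37} have gcd(a, 38) = 1 and are units. So the nonzero zero-divisors are exactly the 19 values of a appearing in this scan.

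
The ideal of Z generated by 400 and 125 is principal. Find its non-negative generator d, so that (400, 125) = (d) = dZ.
(400, 125) = (25); d = 25

In the PID Z, (a, b) is generated by gcd(a, b). Compute gcd(400, 125) with the extended Euclidean algorithm, tracking rows (r, s, t) with s·400 + t·125 = r:
  row A: (400, 1, 0)   [1·400 + 0·125 = 400]
  row B: (125, 0, 1)   [0·400 + 1·125 = 125]
  400 = 3·125 + 25   → row C = row A − 3·row B = (25, 1, −3)   [check: 1·400 − 3·125 = 25]
  125 = 5·25 + 0   → remainder 0, stop. gcd = 25 (last nonzero row C).
So gcd(400, 125) = 25, with Bézout identity 1·400 − 3·125 = 25. Containment (⊇): the Bézout identity exhibits 25 as an element of (400, 125), giving (25) ⊆ (400, 125). Containment (⊆): since 25 | 400 and 25 | 125 (400 = 25·16, 125 = 25·5), every Z-linear combination of 400 and 125 is divisible by 25, so (400, 125) ⊆ (25). Therefore (400, 125) = (25), d = 25.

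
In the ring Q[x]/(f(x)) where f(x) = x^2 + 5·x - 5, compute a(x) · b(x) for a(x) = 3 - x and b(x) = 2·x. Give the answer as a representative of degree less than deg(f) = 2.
First multiply in Q[x] without reducing: a · b = -2·x^2 + 6·x. Now divide by f(x) = x^2 + 5·x - 5, eliminating the leading term at each step:
  leading term -2·x^2: subtract (-2)·f(x) = -2·x^2 - 10·x + 10, leaving 16·x - 10
The degree is now < 2, so this is the remainder. Hence a · b ≡ 16·x - 10 in Q[x]/(f).

Final answer: a · b ≡ 16·x - 10 (mod f(x))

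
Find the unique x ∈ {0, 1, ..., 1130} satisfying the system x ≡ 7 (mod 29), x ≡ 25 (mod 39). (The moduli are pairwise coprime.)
x ≡ 181 (mod 1131); the representative in [0, 1131) is 181

The moduli 29, 39 are pairwise coprime, so by the CRT there is a unique solution mod 29·39 = 1131.
Solve by successive substitution. Start with x ≡ 7 (mod 29).
  Combine with x ≡ 25 (mod 39): write x = 7 + 29·t and require 7 + 29·t ≡ 25 (mod 39), i.e. 29·t ≡ 25 − 7 ≡ 18 (mod 39). Since 29^(−1) ≡ 35 (mod 39), t ≡ 35·18 ≡ 6 (mod 39). So x ≡ 7 + 29·6 = 181 (mod 1131).
Unique solution in [0, 1131): x = 181.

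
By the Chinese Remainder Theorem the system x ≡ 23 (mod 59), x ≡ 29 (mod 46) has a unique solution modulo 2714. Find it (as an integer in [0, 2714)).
The moduli 59, 46 are pairwise coprime, so by the CRT there is a unique solution mod 59·46 = 2714.
Solve by successive substitution. Start with x ≡ 23 (mod 59).
  Combine with x ≡ 29 (mod 46): write x = 23 + 59·t and require 23 + 59·t ≡ 29 (mod 46), i.e. 59·t ≡ 29 − 23 ≡ 6 (mod 46). Since 59^(−1) ≡ 39 (mod 46) (59 ≡ 13 (mod 46)), t ≡ 39·6 ≡ 4 (mod 46). So x ≡ 23 + 59·4 = 259 (mod 2714).
Unique solution in [0, 2714): x = 259.

Final answer: x ≡ 259 (mod 2714); the representative in [0, 2714) is 259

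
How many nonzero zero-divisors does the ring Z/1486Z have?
Z/1486Z has 743 nonzero zero-divisors

In Z/1486Z each nonzero element is either a unit (gcd with 1486 is 1) or a zero-divisor (gcd > 1). The number of units is φ(1486): factorise 1486 = 2 · 743, so φ(1486) = (2 − 1) · (743 − 1) = 1 · 742 = 742. The nonzero elements number 1486 − 1 = 1485. Hence the nonzero zero-divisors number 1485 − 742 = 743.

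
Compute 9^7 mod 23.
4

Use repeated squaring. Binary(7) = 111. Walk through the bits of the exponent 7 left-to-right: at each bit after the leading one, square the running value, then multiply by 9 if the bit is 1 (always reducing mod 23):
  bit 1 = 1 (leading): start with 9.
  bit 2 = 1: square 9^2 = 81 ≡ 12; bit is 1, so multiply 12·9 = 108 ≡ 16 (mod 23).
  bit 3 = 1: square 16^2 = 256 ≡ 3; bit is 1, so multiply 3·9 = 27 ≡ 4 (mod 23).
Final value: 9^7 ≡ 4 (mod 23).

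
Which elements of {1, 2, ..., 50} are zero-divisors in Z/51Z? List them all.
nonzero zero-divisors of Z/51Z = {3, 6, 9, 12, 15, 17, 18, 21, 24, 27, 30, 33, 34, 36, 39, 42, 45, 48}

An element a ∈ Z/51Z (with a ≠ 0) is a zero-divisor iff gcd(a, 51) > 1 (because a is a unit precisely when gcd(a, n) = 1, and in Z/nZ every nonzero, non-unit element is a zero-divisor). Scan a = 1, ..., 50 and keep those with gcd(a, 51) > 1:
  gcd(3, 51) = 3, gcd(6, 51) = 3, gcd(9, 51) = 3, gcd(12, 51) = 3, gcd(15, 51) = 3, gcd(17, 51) = 17, gcd(18, 51) = 3, gcd(21, 51) = 3, gcd(24, 51) = 3, gcd(27, 51) = 3, gcd(30, 51) = 3, gcd(33, 51) = 3, gcd(34, 51) = 17, gcd(36, 51) = 3, gcd(39, 51) = 3, gcd(42, 51) = 3, gcd(45, 51) = 3, gcd(48, 51) = 3.
All other a ∈ {1, ..., 50} have gcd(a, 51) = 1 and are units. So the nonzero zero-divisors are exactly the 18 values of a appearing in this scan.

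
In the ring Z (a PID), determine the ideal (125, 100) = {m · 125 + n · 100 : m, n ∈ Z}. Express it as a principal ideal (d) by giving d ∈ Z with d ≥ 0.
In the PID Z, (a, b) is generated by gcd(a, b). Compute gcd(125, 100) with the extended Euclidean algorithm, tracking rows (r, s, t) with s·125 + t·100 = r:
  row A: (125, 1, 0)   [1·125 + 0·100 = 125]
  row B: (100, 0, 1)   [0·125 + 1·100 = 100]
  125 = 1·100 + 25   → row C = row A − 1·row B = (25, 1, −1)   [check: 1·125 − 1·100 = 25]
  100 = 4·25 + 0   → remainder 0, stop. gcd = 25 (last nonzero row C).
So gcd(125, 100) = 25, with Bézout identity 1·125 − 1·100 = 25. Containment (⊇): the Bézout identity exhibits 25 as an element of (125, 100), giving (25) ⊆ (125, 100). Containment (⊆): since 25 | 125 and 25 | 100 (125 = 25·5, 100 = 25·4), every Z-linear combination of 125 and 100 is divisible by 25, so (125, 100) ⊆ (25). Therefore (125, 100) = (25), d = 25.

Final answer: (125, 100) = (25); d = 25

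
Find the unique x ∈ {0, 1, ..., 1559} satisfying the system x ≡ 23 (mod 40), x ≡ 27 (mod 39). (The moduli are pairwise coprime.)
x ≡ 183 (mod 1560); the representative in [0, 1560) is 183

The moduli 40, 39 are pairwise coprime, so by the CRT there is a unique solution mod 40·39 = 1560.
Solve by successive substitution. Start with x ≡ 23 (mod 40).
  Combine with x ≡ 27 (mod 39): write x = 23 + 40·t and require 23 + 40·t ≡ 27 (mod 39), i.e. 40·t ≡ 27 − 23 ≡ 4 (mod 39). Since 40^(−1) ≡ 1 (mod 39) (40 ≡ 1 (mod 39)), t ≡ 1·4 ≡ 4 (mod 39). So x ≡ 23 + 40·4 = 183 (mod 1560).
Unique solution in [0, 1560): x = 183.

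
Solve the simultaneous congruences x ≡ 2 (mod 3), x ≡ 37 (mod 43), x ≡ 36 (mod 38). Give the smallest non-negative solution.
x ≡ 3950 (mod 4902); the representative in [0, 4902) is 3950

The moduli 3, 43, 38 are pairwise coprime, so by the CRT there is a unique solution mod 3·43·38 = 4902.
Solve by successive substitution. Start with x ≡ 2 (mod 3).
  Combine with x ≡ 37 (mod 43): write x = 2 + 3·t and require 2 + 3·t ≡ 37 (mod 43), i.e. 3·t ≡ 37 − 2 ≡ 35 (mod 43). Since 3^(−1) ≡ 29 (mod 43), t ≡ 29·35 ≡ 26 (mod 43). So x ≡ 2 + 3·26 = 80 (mod 129).
  Combine with x ≡ 36 (mod 38): write x = 80 + 129·t and require 80 + 129·t ≡ 36 (mod 38), i.e. 129·t ≡ 36 − 80 ≡ 32 (mod 38). Since 129^(−1) ≡ 33 (mod 38) (129 ≡ 15 (mod 38)), t ≡ 33·32 ≡ 30 (mod 38). So x ≡ 80 + 129·30 = 3950 (mod 4902).
Unique solution in [0, 4902): x = 3950.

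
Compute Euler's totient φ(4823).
φ is multiplicative, with φ(p^e) = p^e − p^(e−1). Factorise 4823 = 7 · 13 · 53. Then
  φ(4823) = (7 − 1) · (13 − 1) · (53 − 1) = 6 · 12 · 52 = 3744.

Final answer: φ(4823) = 3744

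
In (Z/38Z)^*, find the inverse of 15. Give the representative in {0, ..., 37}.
15^(−1) ≡ 33 (mod 38)

Apply the extended Euclidean algorithm to (38, 15), tracking rows (r, s, t) with s·38 + t·15 = r. Each division r_prev = q·r_cur + r_new produces the new row as (previous row) − q·(current row):
  row A: (38, 1, 0)   [1·38 + 0·15 = 38]
  row B: (15, 0, 1)   [0·38 + 1·15 = 15]
  38 = 2·15 + 8   → row C = row A − 2·row B = (8, 1, −2)   [check: 1·38 − 2·15 = 8]
  15 = 1·8 + 7   → row D = row B − 1·row C = (7, −1, 3)   [check: −1·38 + 3·15 = 7]
  8 = 1·7 + 1   → row E = row C − 1·row D = (1, 2, −5)   [check: 2·38 − 5·15 = 1]
  7 = 7·1 + 0   → remainder 0, stop. gcd = 1 (last nonzero row E).
The gcd is 1, so 15 is invertible mod 38. The last nonzero row gives 2·38 − 5·15 = 1, so t = −5. So 15^(−1) ≡ −5 ≡ 33 (mod 38). Verify: 15 · 33 = 495 ≡ 1 (mod 38). ✓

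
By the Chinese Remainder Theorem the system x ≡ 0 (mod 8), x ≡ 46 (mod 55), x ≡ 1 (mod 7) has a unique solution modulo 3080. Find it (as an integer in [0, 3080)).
The moduli 8, 55, 7 are pairwise coprime, so by the CRT there is a unique solution mod 8·55·7 = 3080.
Solve by successive substitution. Start with x ≡ 0 (mod 8).
  Combine with x ≡ 46 (mod 55): write x = 8·t and require 8·t ≡ 46 (mod 55). Since 8^(−1) ≡ 7 (mod 55), t ≡ 7·46 ≡ 47 (mod 55). So x ≡ 8·47 = 376 (mod 440).
  Combine with x ≡ 1 (mod 7): write x = 376 + 440·t and require 376 + 440·t ≡ 1 (mod 7), i.e. 440·t ≡ 1 − 376 ≡ 3 (mod 7). Since 440^(−1) ≡ 6 (mod 7) (440 ≡ 6 (mod 7)), t ≡ 6·3 ≡ 4 (mod 7). So x ≡ 376 + 440·4 = 2136 (mod 3080).
Unique solution in [0, 3080): x = 2136.

Final answer: x ≡ 2136 (mod 3080); the representative in [0, 3080) is 2136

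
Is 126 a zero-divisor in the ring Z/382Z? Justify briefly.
YES

gcd(126, 382) = 2 > 1, so 126 is not a unit in Z/382Z. In Z/nZ every nonzero non-unit is a zero-divisor: explicitly, take b = 382/gcd = 191 ≠ 0 (mod 382); then 126·191 = 24066 = 63·382, i.e. 126·191 ≡ 0 (mod 382). So 126 is a zero-divisor.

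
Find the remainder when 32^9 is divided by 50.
32

Use repeated squaring. Binary(9) = 1001. Walk through the bits of the exponent 9 left-to-right: at each bit after the leading one, square the running value, then multiply by 32 if the bit is 1 (always reducing mod 50):
  bit 1 = 1 (leading): start with 32.
  bit 2 = 0: square 32^2 = 1024 ≡ 24 (mod 50).
  bit 3 = 0: square 24^2 = 576 ≡ 26 (mod 50).
  bit 4 = 1: square 26^2 = 676 ≡ 26; bit is 1, so multiply 26·32 = 832 ≡ 32 (mod 50).
Final value: 32^9 ≡ 32 (mod 50).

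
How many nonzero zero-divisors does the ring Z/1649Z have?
In Z/1649Z each nonzero element is either a unit (gcd with 1649 is 1) or a zero-divisor (gcd > 1). The number of units is φ(1649): factorise 1649 = 17 · 97, so φ(1649) = (17 − 1) · (97 − 1) = 16 · 96 = 1536. The nonzero elements number 1649 − 1 = 1648. Hence the nonzero zero-divisors number 1648 − 1536 = 112.

Final answer: Z/1649Z has 112 nonzero zero-divisors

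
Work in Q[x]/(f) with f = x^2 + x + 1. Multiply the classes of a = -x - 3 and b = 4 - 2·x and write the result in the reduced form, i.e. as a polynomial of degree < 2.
a · b ≡ -14 (mod f(x))

First multiply in Q[x] without reducing: a · b = 2·x^2 + 2·x - 12. Now divide by f(x) = x^2 + x + 1, eliminating the leading term at each step:
  leading term 2·x^2: subtract (2)·f(x) = 2·x^2 + 2·x + 2, leaving -14
The degree is now < 2, so this is the remainder. Hence a · b ≡ -14 in Q[x]/(f).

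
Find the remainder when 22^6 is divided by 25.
4

Use repeated squaring. Binary(6) = 110. Walk through the bits of the exponent 6 left-to-right: at each bit after the leading one, square the running value, then multiply by 22 if the bit is 1 (always reducing mod 25):
  bit 1 = 1 (leading): start with 22.
  bit 2 = 1: square 22^2 = 484 ≡ 9; bit is 1, so multiply 9·22 = 198 ≡ 23 (mod 25).
  bit 3 = 0: square 23^2 = 529 ≡ 4 (mod 25).
Final value: 22^6 ≡ 4 (mod 25).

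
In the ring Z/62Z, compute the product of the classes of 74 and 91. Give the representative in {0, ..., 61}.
38

Reduce the factors first: 74 ≡ 12, 91 ≡ 29 (mod 62), so 74 · 91 ≡ 12 · 29 (mod 62). 12 · 29 = 348. Dividing by 62: 348 = 5·62 + 38. So (74 · 91) mod 62 = 38.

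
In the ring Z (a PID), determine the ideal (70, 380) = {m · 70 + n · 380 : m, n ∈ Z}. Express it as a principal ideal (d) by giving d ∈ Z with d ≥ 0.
(70, 380) = (10); d = 10

In the PID Z, (a, b) is generated by gcd(a, b). Compute gcd(380, 70) with the extended Euclidean algorithm, tracking rows (r, s, t) with s·380 + t·70 = r:
  row A: (380, 1, 0)   [1·380 + 0·70 = 380]
  row B: (70, 0, 1)   [0·380 + 1·70 = 70]
  380 = 5·70 + 30   → row C = row A − 5·row B = (30, 1, −5)   [check: 1·380 − 5·70 = 30]
  70 = 2·30 + 10   → row D = row B − 2·row C = (10, −2, 11)   [check: −2·380 + 11·70 = 10]
  30 = 3·10 + 0   → remainder 0, stop. gcd = 10 (last nonzero row D).
So gcd(70, 380) = 10, with Bézout identity −2·380 + 11·70 = 10. Containment (⊇): the Bézout identity exhibits 10 as an element of (70, 380), giving (10) ⊆ (70, 380). Containment (⊆): since 10 | 70 and 10 | 380 (70 = 10·7, 380 = 10·38), every Z-linear combination of 70 and 380 is divisible by 10, so (70, 380) ⊆ (10). Therefore (70, 380) = (10), d = 10.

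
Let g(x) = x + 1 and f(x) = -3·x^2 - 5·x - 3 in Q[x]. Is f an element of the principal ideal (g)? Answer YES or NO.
NO

In Q[x] the ideal (g) consists of all multiples of g, so f ∈ (g) iff g | f, i.e. iff the remainder of f on division by g is 0. Divide f by g (g is monic, so eliminate the leading term of the running remainder at each step):
  leading term -3·x^2: subtract (-3·x)·g(x) = -3·x^2 - 3·x, leaving -2·x - 3
  leading term -2·x: subtract (-2)·g(x) = -2·x - 2, leaving -1
The remainder r(x) = -1 ≠ 0 (and deg r < deg g), so g ∤ f, i.e. f ∉ (g).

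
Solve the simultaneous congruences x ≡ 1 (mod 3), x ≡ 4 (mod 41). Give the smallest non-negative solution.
x ≡ 4 (mod 123); the representative in [0, 123) is 4

The moduli 3, 41 are pairwise coprime, so by the CRT there is a unique solution mod 3·41 = 123.
Solve by successive substitution. Start with x ≡ 1 (mod 3).
  Combine with x ≡ 4 (mod 41): write x = 1 + 3·t and require 1 + 3·t ≡ 4 (mod 41), i.e. 3·t ≡ 4 − 1 ≡ 3 (mod 41). Since 3^(−1) ≡ 14 (mod 41), t ≡ 14·3 ≡ 1 (mod 41). So x ≡ 1 + 3·1 = 4 (mod 123).
Unique solution in [0, 123): x = 4.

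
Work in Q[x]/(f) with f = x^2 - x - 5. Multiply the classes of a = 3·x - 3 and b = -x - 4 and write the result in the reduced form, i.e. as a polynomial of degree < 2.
First multiply in Q[x] without reducing: a · b = -3·x^2 - 9·x + 12. Now divide by f(x) = x^2 - x - 5, eliminating the leading term at each step:
  leading term -3·x^2: subtract (-3)·f(x) = -3·x^2 + 3·x + 15, leaving -12·x - 3
The degree is now < 2, so this is the remainder. Hence a · b ≡ -12·x - 3 in Q[x]/(f).

Final answer: a · b ≡ -12·x - 3 (mod f(x))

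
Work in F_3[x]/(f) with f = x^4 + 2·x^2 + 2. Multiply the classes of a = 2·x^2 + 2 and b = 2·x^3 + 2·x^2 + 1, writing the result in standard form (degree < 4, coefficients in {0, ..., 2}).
a · b ≡ 2·x^3 + x^2 + x (mod f(x))

Multiply as integer polynomials: a · b = 4·x^5 + 4·x^4 + 4·x^3 + 6·x^2 + 2. Reducing coefficients mod 3: a · b ≡ x^5 + x^4 + x^3 + 2. Now divide by f(x) = x^4 + 2·x^2 + 2 in F_3[x], eliminating the leading term at each step:
  leading term x^5: subtract (x)·f(x) = x^5 + 2·x^3 + 2·x, leaving x^4 + 2·x^3 + x + 2 (coefficients mod 3)
  leading term x^4: subtract (1)·f(x) = x^4 + 2·x^2 + 2, leaving 2·x^3 + x^2 + x (coefficients mod 3)
The degree is now < 4, so this is the remainder. Hence a · b ≡ 2·x^3 + x^2 + x in F_3[x]/(f).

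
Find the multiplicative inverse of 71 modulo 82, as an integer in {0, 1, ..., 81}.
Apply the extended Euclidean algorithm to (82, 71), tracking rows (r, s, t) with s·82 + t·71 = r. Each division r_prev = q·r_cur + r_new produces the new row as (previous row) − q·(current row):
  row A: (82, 1, 0)   [1·82 + 0·71 = 82]
  row B: (71, 0, 1)   [0·82 + 1·71 = 71]
  82 = 1·71 + 11   → row C = row A − 1·row B = (11, 1, −1)   [check: 1·82 − 1·71 = 11]
  71 = 6·11 + 5   → row D = row B − 6·row C = (5, −6, 7)   [check: −6·82 + 7·71 = 5]
  11 = 2·5 + 1   → row E = row C − 2·row D = (1, 13, −15)   [check: 13·82 − 15·71 = 1]
  5 = 5·1 + 0   → remainder 0, stop. gcd = 1 (last nonzero row E).
The gcd is 1, so 71 is invertible mod 82. The last nonzero row gives 13·82 − 15·71 = 1, so t = −15. So 71^(−1) ≡ −15 ≡ 67 (mod 82). Verify: 71 · 67 = 4757 ≡ 1 (mod 82). ✓

Final answer: 71^(−1) ≡ 67 (mod 82)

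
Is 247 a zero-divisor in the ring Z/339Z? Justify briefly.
NO

gcd(247, 339) = 1, so 247 is a unit in Z/339Z (it has a multiplicative inverse). A unit cannot be a zero-divisor: if 247·b ≡ 0 then multiplying both sides by 247^(−1) gives b ≡ 0. So 247 is not a zero-divisor.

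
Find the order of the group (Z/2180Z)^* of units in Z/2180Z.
(Z/2180Z)^* consists of the classes a with gcd(a, 2180) = 1, so its order is φ(2180). φ is multiplicative, with φ(p^e) = p^e − p^(e−1). Factorise 2180 = 2^2 · 5 · 109. Then
  φ(2180) = (2^2 − 2^1) · (5 − 1) · (109 − 1) = 2 · 4 · 108 = 864.
Thus |(Z/2180Z)^*| = 864.

Final answer: |(Z/2180Z)^*| = 864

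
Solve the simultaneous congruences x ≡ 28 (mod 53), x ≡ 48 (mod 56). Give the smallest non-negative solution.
x ≡ 664 (mod 2968); the representative in [0, 2968) is 664

The moduli 53, 56 are pairwise coprime, so by the CRT there is a unique solution mod 53·56 = 2968.
Solve by successive substitution. Start with x ≡ 28 (mod 53).
  Combine with x ≡ 48 (mod 56): write x = 28 + 53·t and require 28 + 53·t ≡ 48 (mod 56), i.e. 53·t ≡ 48 − 28 ≡ 20 (mod 56). Since 53^(−1) ≡ 37 (mod 56), t ≡ 37·20 ≡ 12 (mod 56). So x ≡ 28 + 53·12 = 664 (mod 2968).
Unique solution in [0, 2968): x = 664.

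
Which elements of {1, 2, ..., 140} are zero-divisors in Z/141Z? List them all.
nonzero zero-divisors of Z/141Z = {3, 6, 9, 12, 15, 18, 21, 24, 27, 30, 33, 36, 39, 42, 45, 47, 48, 51, 54, 57, 60, 63, 66, 69, 72, 75, 78, 81, 84, 87, 90, 93, 94, 96, 99, 102, 105, 108, 111, 114, 117, 120, 123, 126, 129, 132, 135, 138}

An element a ∈ Z/141Z (with a ≠ 0) is a zero-divisor iff gcd(a, 141) > 1 (because a is a unit precisely when gcd(a, n) = 1, and in Z/nZ every nonzero, non-unit element is a zero-divisor). Scan a = 1, ..., 140 and keep those with gcd(a, 141) > 1:
  gcd(3, 141) = 3, gcd(6, 141) = 3, gcd(9, 141) = 3, gcd(12, 141) = 3, gcd(15, 141) = 3, gcd(18, 141) = 3, gcd(21, 141) = 3, gcd(24, 141) = 3, gcd(27, 141) = 3, gcd(30, 141) = 3, gcd(33, 141) = 3, gcd(36, 141) = 3, gcd(39, 141) = 3, gcd(42, 141) = 3, gcd(45, 141) = 3, gcd(47, 141) = 47, gcd(48, 141) = 3, gcd(51, 141) = 3, gcd(54, 141) = 3, gcd(57, 141) = 3, gcd(60, 141) = 3, gcd(63, 141) = 3, gcd(66, 141) = 3, gcd(69, 141) = 3, gcd(72, 141) = 3, gcd(75, 141) = 3, gcd(78, 141) = 3, gcd(81, 141) = 3, gcd(84, 141) = 3, gcd(87, 141) = 3, gcd(90, 141) = 3, gcd(93, 141) = 3, gcd(94, 141) = 47, gcd(96, 141) = 3, gcd(99, 141) = 3, gcd(102, 141) = 3, gcd(105, 141) = 3, gcd(108, 141) = 3, gcd(111, 141) = 3, gcd(114, 141) = 3, gcd(117, 141) = 3, gcd(120, 141) = 3, gcd(123, 141) = 3, gcd(126, 141) = 3, gcd(129, 141) = 3, gcd(132, 141) = 3, gcd(135, 141) = 3, gcd(138, 141) = 3.
All other a ∈ {1, ..., 140} have gcd(a, 141) = 1 and are units. So the nonzero zero-divisors are exactly the 48 values of a appearing in this scan.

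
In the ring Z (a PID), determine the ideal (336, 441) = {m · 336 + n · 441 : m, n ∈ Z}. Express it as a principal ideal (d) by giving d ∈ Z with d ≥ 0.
(336, 441) = (21); d = 21

In the PID Z, (a, b) is generated by gcd(a, b). Compute gcd(441, 336) with the extended Euclidean algorithm, tracking rows (r, s, t) with s·441 + t·336 = r:
  row A: (441, 1, 0)   [1·441 + 0·336 = 441]
  row B: (336, 0, 1)   [0·441 + 1·336 = 336]
  441 = 1·336 + 105   → row C = row A − 1·row B = (105, 1, −1)   [check: 1·441 − 1·336 = 105]
  336 = 3·105 + 21   → row D = row B − 3·row C = (21, −3, 4)   [check: −3·441 + 4·336 = 21]
  105 = 5·21 + 0   → remainder 0, stop. gcd = 21 (last nonzero row D).
So gcd(336, 441) = 21, with Bézout identity −3·441 + 4·336 = 21. Containment (⊇): the Bézout identity exhibits 21 as an element of (336, 441), giving (21) ⊆ (336, 441). Containment (⊆): since 21 | 336 and 21 | 441 (336 = 21·16, 441 = 21·21), every Z-linear combination of 336 and 441 is divisible by 21, so (336, 441) ⊆ (21). Therefore (336, 441) = (21), d = 21.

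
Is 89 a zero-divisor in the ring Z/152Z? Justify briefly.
NO

gcd(89, 152) = 1, so 89 is a unit in Z/152Z (it has a multiplicative inverse). A unit cannot be a zero-divisor: if 89·b ≡ 0 then multiplying both sides by 89^(−1) gives b ≡ 0. So 89 is not a zero-divisor.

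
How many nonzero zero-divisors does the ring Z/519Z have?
In Z/519Z each nonzero element is either a unit (gcd with 519 is 1) or a zero-divisor (gcd > 1). The number of units is φ(519): factorise 519 = 3 · 173, so φ(519) = (3 − 1) · (173 − 1) = 2 · 172 = 344. The nonzero elements number 519 − 1 = 518. Hence the nonzero zero-divisors number 518 − 344 = 174.

Final answer: Z/519Z has 174 nonzero zero-divisors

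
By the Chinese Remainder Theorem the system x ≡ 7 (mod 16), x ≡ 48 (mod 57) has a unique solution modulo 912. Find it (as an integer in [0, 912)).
x ≡ 903 (mod 912); the representative in [0, 912) is 903

The moduli 16, 57 are pairwise coprime, so by the CRT there is a unique solution mod 16·57 = 912.
Solve by successive substitution. Start with x ≡ 7 (mod 16).
  Combine with x ≡ 48 (mod 57): write x = 7 + 16·t and require 7 + 16·t ≡ 48 (mod 57), i.e. 16·t ≡ 48 − 7 ≡ 41 (mod 57). Since 16^(−1) ≡ 25 (mod 57), t ≡ 25·41 ≡ 56 (mod 57). So x ≡ 7 + 16·56 = 903 (mod 912).
Unique solution in [0, 912): x = 903.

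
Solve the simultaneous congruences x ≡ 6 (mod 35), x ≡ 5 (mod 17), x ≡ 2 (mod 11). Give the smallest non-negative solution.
x ≡ 5326 (mod 6545); the representative in [0, 6545) is 5326

The moduli 35, 17, 11 are pairwise coprime, so by the CRT there is a unique solution mod 35·17·11 = 6545.
Solve by successive substitution. Start with x ≡ 6 (mod 35).
  Combine with x ≡ 5 (mod 17): write x = 6 + 35·t and require 6 + 35·t ≡ 5 (mod 17), i.e. 35·t ≡ 5 − 6 ≡ 16 (mod 17). Since 35^(−1) ≡ 1 (mod 17) (35 ≡ 1 (mod 17)), t ≡ 1·16 ≡ 16 (mod 17). So x ≡ 6 + 35·16 = 566 (mod 595).
  Combine with x ≡ 2 (mod 11): write x = 566 + 595·t and require 566 + 595·t ≡ 2 (mod 11), i.e. 595·t ≡ 2 − 566 ≡ 8 (mod 11). Since 595^(−1) ≡ 1 (mod 11) (595 ≡ 1 (mod 11)), t ≡ 1·8 ≡ 8 (mod 11). So x ≡ 566 + 595·8 = 5326 (mod 6545).
Unique solution in [0, 6545): x = 5326.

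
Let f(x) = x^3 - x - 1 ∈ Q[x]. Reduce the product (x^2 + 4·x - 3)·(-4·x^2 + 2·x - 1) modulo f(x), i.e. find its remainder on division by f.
a · b ≡ 15·x^2 - 28·x - 11 (mod f(x))

First multiply in Q[x] without reducing: a · b = -4·x^4 - 14·x^3 + 19·x^2 - 10·x + 3. Now divide by f(x) = x^3 - x - 1, eliminating the leading term at each step:
  leading term -4·x^4: subtract (-4·x)·f(x) = -4·x^4 + 4·x^2 + 4·x, leaving -14·x^3 + 15·x^2 - 14·x + 3
  leading term -14·x^3: subtract (-14)·f(x) = -14·x^3 + 14·x + 14, leaving 15·x^2 - 28·x - 11
The degree is now < 3, so this is the remainder. Hence a · b ≡ 15·x^2 - 28·x - 11 in Q[x]/(f).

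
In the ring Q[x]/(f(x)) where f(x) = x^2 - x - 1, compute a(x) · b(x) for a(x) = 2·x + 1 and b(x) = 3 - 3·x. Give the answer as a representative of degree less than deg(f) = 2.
a · b ≡ -3·x - 3 (mod f(x))

First multiply in Q[x] without reducing: a · b = -6·x^2 + 3·x + 3. Now divide by f(x) = x^2 - x - 1, eliminating the leading term at each step:
  leading term -6·x^2: subtract (-6)·f(x) = -6·x^2 + 6·x + 6, leaving -3·x - 3
The degree is now < 2, so this is the remainder. Hence a · b ≡ -3·x - 3 in Q[x]/(f).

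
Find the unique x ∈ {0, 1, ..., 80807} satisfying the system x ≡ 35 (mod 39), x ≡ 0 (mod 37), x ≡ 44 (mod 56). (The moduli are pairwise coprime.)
The moduli 39, 37, 56 are pairwise coprime, so by the CRT there is a unique solution mod 39·37·56 = 80808.
Solve by successive substitution. Start with x ≡ 35 (mod 39).
  Combine with x ≡ 0 (mod 37): write x = 35 + 39·t and require 35 + 39·t ≡ 0 (mod 37), i.e. 39·t ≡ 0 − 35 ≡ 2 (mod 37). Since 39^(−1) ≡ 19 (mod 37) (39 ≡ 2 (mod 37)), t ≡ 19·2 ≡ 1 (mod 37). So x ≡ 35 + 39·1 = 74 (mod 1443).
  Combine with x ≡ 44 (mod 56): write x = 74 + 1443·t and require 74 + 1443·t ≡ 44 (mod 56), i.e. 1443·t ≡ 44 − 74 ≡ 26 (mod 56). Since 1443^(−1) ≡ 43 (mod 56) (1443 ≡ 43 (mod 56)), t ≡ 43·26 ≡ 54 (mod 56). So x ≡ 74 + 1443·54 = 77996 (mod 80808).
Unique solution in [0, 80808): x = 77996.

Final answer: x ≡ 77996 (mod 80808); the representative in [0, 80808) is 77996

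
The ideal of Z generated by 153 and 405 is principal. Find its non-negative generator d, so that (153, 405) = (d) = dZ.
In the PID Z, (a, b) is generated by gcd(a, b). Compute gcd(405, 153) with the extended Euclidean algorithm, tracking rows (r, s, t) with s·405 + t·153 = r:
  row A: (405, 1, 0)   [1·405 + 0·153 = 405]
  row B: (153, 0, 1)   [0·405 + 1·153 = 153]
  405 = 2·153 + 99   → row C = row A − 2·row B = (99, 1, −2)   [check: 1·405 − 2·153 = 99]
  153 = 1·99 + 54   → row D = row B − 1·row C = (54, −1, 3)   [check: −1·405 + 3·153 = 54]
  99 = 1·54 + 45   → row E = row C − 1·row D = (45, 2, −5)   [check: 2·405 − 5·153 = 45]
  54 = 1·45 + 9   → row F = row D − 1·row E = (9, −3, 8)   [check: −3·405 + 8·153 = 9]
  45 = 5·9 + 0   → remainder 0, stop. gcd = 9 (last nonzero row F).
So gcd(153, 405) = 9, with Bézout identity −3·405 + 8·153 = 9. Containment (⊇): the Bézout identity exhibits 9 as an element of (153, 405), giving (9) ⊆ (153, 405). Containment (⊆): since 9 | 153 and 9 | 405 (153 = 9·17, 405 = 9·45), every Z-linear combination of 153 and 405 is divisible by 9, so (153, 405) ⊆ (9). Therefore (153, 405) = (9), d = 9.

Final answer: (153, 405) = (9); d = 9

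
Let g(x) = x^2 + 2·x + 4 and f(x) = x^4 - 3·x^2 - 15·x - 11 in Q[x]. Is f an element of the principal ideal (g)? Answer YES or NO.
NO

In Q[x] the ideal (g) consists of all multiples of g, so f ∈ (g) iff g | f, i.e. iff the remainder of f on division by g is 0. Divide f by g (g is monic, so eliminate the leading term of the running remainder at each step):
  leading term x^4: subtract (x^2)·g(x) = x^4 + 2·x^3 + 4·x^2, leaving -2·x^3 - 7·x^2 - 15·x - 11
  leading term -2·x^3: subtract (-2·x)·g(x) = -2·x^3 - 4·x^2 - 8·x, leaving -3·x^2 - 7·x - 11
  leading term -3·x^2: subtract (-3)·g(x) = -3·x^2 - 6·x - 12, leaving 1 - x
The remainder r(x) = 1 - x ≠ 0 (and deg r < deg g), so g ∤ f, i.e. f ∉ (g).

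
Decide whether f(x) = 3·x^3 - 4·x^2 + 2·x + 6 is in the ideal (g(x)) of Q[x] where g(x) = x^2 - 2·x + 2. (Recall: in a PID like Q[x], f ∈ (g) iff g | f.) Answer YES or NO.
NO

In Q[x] the ideal (g) consists of all multiples of g, so f ∈ (g) iff g | f, i.e. iff the remainder of f on division by g is 0. Divide f by g (g is monic, so eliminate the leading term of the running remainder at each step):
  leading term 3·x^3: subtract (3·x)·g(x) = 3·x^3 - 6·x^2 + 6·x, leaving 2·x^2 - 4·x + 6
  leading term 2·x^2: subtract (2)·g(x) = 2·x^2 - 4·x + 4, leaving 2
The remainder r(x) = 2 ≠ 0 (and deg r < deg g), so g ∤ f, i.e. f ∉ (g).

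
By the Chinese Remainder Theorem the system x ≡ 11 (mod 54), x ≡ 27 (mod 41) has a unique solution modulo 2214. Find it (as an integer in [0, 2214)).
x ≡ 929 (mod 2214); the representative in [0, 2214) is 929

The moduli 54, 41 are pairwise coprime, so by the CRT there is a unique solution mod 54·41 = 2214.
Solve by successive substitution. Start with x ≡ 11 (mod 54).
  Combine with x ≡ 27 (mod 41): write x = 11 + 54·t and require 11 + 54·t ≡ 27 (mod 41), i.e. 54·t ≡ 27 − 11 ≡ 16 (mod 41). Since 54^(−1) ≡ 19 (mod 41) (54 ≡ 13 (mod 41)), t ≡ 19·16 ≡ 17 (mod 41). So x ≡ 11 + 54·17 = 929 (mod 2214).
Unique solution in [0, 2214): x = 929.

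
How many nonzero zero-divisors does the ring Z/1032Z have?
In Z/1032Z each nonzero element is either a unit (gcd with 1032 is 1) or a zero-divisor (gcd > 1). The number of units is φ(1032): factorise 1032 = 2^3 · 3 · 43, so φ(1032) = (2^3 − 2^2) · (3 − 1) · (43 − 1) = 4 · 2 · 42 = 336. The nonzero elements number 1032 − 1 = 1031. Hence the nonzero zero-divisors number 1031 − 336 = 695.

Final answer: Z/1032Z has 695 nonzero zero-divisors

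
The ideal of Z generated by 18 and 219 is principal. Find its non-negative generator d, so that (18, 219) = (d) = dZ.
In the PID Z, (a, b) is generated by gcd(a, b). Compute gcd(219, 18) with the extended Euclidean algorithm, tracking rows (r, s, t) with s·219 + t·18 = r:
  row A: (219, 1, 0)   [1·219 + 0·18 = 219]
  row B: (18, 0, 1)   [0·219 + 1·18 = 18]
  219 = 12·18 + 3   → row C = row A − 12·row B = (3, 1, −12)   [check: 1·219 − 12·18 = 3]
  18 = 6·3 + 0   → remainder 0, stop. gcd = 3 (last nonzero row C).
So gcd(18, 219) = 3, with Bézout identity 1·219 − 12·18 = 3. Containment (⊇): the Bézout identity exhibits 3 as an element of (18, 219), giving (3) ⊆ (18, 219). Containment (⊆): since 3 | 18 and 3 | 219 (18 = 3·6, 219 = 3·73), every Z-linear combination of 18 and 219 is divisible by 3, so (18, 219) ⊆ (3). Therefore (18, 219) = (3), d = 3.

Final answer: (18, 219) = (3); d = 3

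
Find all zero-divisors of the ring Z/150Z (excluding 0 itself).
An element a ∈ Z/150Z (with a ≠ 0) is a zero-divisor iff gcd(a, 150) > 1 (because a is a unit precisely when gcd(a, n) = 1, and in Z/nZ every nonzero, non-unit element is a zero-divisor). Scan a = 1, ..., 149 and keep those with gcd(a, 150) > 1:
  gcd(2, 150) = 2, gcd(3, 150) = 3, gcd(4, 150) = 2, gcd(5, 150) = 5, gcd(6, 150) = 6, gcd(8, 150) = 2, gcd(9, 150) = 3, gcd(10, 150) = 10, gcd(12, 150) = 6, gcd(14, 150) = 2, gcd(15, 150) = 15, gcd(16, 150) = 2, gcd(18, 150) = 6, gcd(20, 150) = 10, gcd(21, 150) = 3, gcd(22, 150) = 2, gcd(24, 150) = 6, gcd(25, 150) = 25, gcd(26, 150) = 2, gcd(27, 150) = 3, gcd(28, 150) = 2, gcd(30, 150) = 30, gcd(32, 150) = 2, gcd(33, 150) = 3, gcd(34, 150) = 2, gcd(35, 150) = 5, gcd(36, 150) = 6, gcd(38, 150) = 2, gcd(39, 150) = 3, gcd(40, 150) = 10, gcd(42, 150) = 6, gcd(44, 150) = 2, gcd(45, 150) = 15, gcd(46, 150) = 2, gcd(48, 150) = 6, gcd(50, 150) = 50, gcd(51, 150) = 3, gcd(52, 150) = 2, gcd(54, 150) = 6, gcd(55, 150) = 5, gcd(56, 150) = 2, gcd(57, 150) = 3, gcd(58, 150) = 2, gcd(60, 150) = 30, gcd(62, 150) = 2, gcd(63, 150) = 3, gcd(64, 150) = 2, gcd(65, 150) = 5, gcd(66, 150) = 6, gcd(68, 150) = 2, gcd(69, 150) = 3, gcd(70, 150) = 10, gcd(72, 150) = 6, gcd(74, 150) = 2, gcd(75, 150) = 75, gcd(76, 150) = 2, gcd(78, 150) = 6, gcd(80, 150) = 10, gcd(81, 150) = 3, gcd(82, 150) = 2, gcd(84, 150) = 6, gcd(85, 150) = 5, gcd(86, 150) = 2, gcd(87, 150) = 3, gcd(88, 150) = 2, gcd(90, 150) = 30, gcd(92, 150) = 2, gcd(93, 150) = 3, gcd(94, 150) = 2, gcd(95, 150) = 5, gcd(96, 150) = 6, gcd(98, 150) = 2, gcd(99, 150) = 3, gcd(100, 150) = 50, gcd(102, 150) = 6, gcd(104, 150) = 2, gcd(105, 150) = 15, gcd(106, 150) = 2, gcd(108, 150) = 6, gcd(110, 150) = 10, gcd(111, 150) = 3, gcd(112, 150) = 2, gcd(114, 150) = 6, gcd(115, 150) = 5, gcd(116, 150) = 2, gcd(117, 150) = 3, gcd(118, 150) = 2, gcd(120, 150) = 30, gcd(122, 150) = 2, gcd(123, 150) = 3, gcd(124, 150) = 2, gcd(125, 150) = 25, gcd(126, 150) = 6, gcd(128, 150) = 2, gcd(129, 150) = 3, gcd(130, 150) = 10, gcd(132, 150) = 6, gcd(134, 150) = 2, gcd(135, 150) = 15, gcd(136, 150) = 2, gcd(138, 150) = 6, gcd(140, 150) = 10, gcd(141, 150) = 3, gcd(142, 150) = 2, gcd(144, 150) = 6, gcd(145, 150) = 5, gcd(146, 150) = 2, gcd(147, 150) = 3, gcd(148, 150) = 2.
All other a ∈ {1, ..., 149} have gcd(a, 150) = 1 and are units. So the nonzero zero-divisors are exactly the 109 values of a appearing in this scan.

Final answer: nonzero zero-divisors of Z/150Z = {2, 3, 4, 5, 6, 8, 9, 10, 12, 14, 15, 16, 18, 20, 21, 22, 24, 25, 26, 27, 28, 30, 32, 33, 34, 35, 36, 38, 39, 40, 42, 44, 45, 46, 48, 50, 51, 52, 54, 55, 56, 57, 58, 60, 62, 63, 64, 65, 66, 68, 69, 70, 72, 74, 75, 76, 78, 80, 81, 82, 84, 85, 86, 87, 88, 90, 92, 93, 94, 95, 96, 98, 99, 100, 102, 104, 105, 106, 108, 110, 111, 112, 114, 115, 116, 117, 118, 120, 122, 123, 124, 125, 126, 128, 129, 130, 132, 134, 135, 136, 138, 140, 141, 142, 144, 145, 146, 147, 148}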